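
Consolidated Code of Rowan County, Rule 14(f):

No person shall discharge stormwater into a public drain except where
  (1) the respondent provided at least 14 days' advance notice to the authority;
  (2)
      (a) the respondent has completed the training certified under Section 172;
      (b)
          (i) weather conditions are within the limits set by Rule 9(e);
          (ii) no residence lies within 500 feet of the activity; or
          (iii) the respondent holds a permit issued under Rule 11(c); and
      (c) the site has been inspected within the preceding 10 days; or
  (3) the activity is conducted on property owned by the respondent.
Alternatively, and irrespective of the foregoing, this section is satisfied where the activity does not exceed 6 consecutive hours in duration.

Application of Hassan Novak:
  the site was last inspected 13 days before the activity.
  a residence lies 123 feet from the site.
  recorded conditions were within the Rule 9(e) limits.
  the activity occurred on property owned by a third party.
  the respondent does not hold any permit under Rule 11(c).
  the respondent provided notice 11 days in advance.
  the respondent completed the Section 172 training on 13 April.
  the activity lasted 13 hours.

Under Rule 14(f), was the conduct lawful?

(1) ≥14 days' notice — not satisfied.
(a) training certified — met.
(i) weather ok — met.
(ii) no residence in 500 ft — not satisfied.
(iii) holds permit — not satisfied.
(b) = T OR F OR F = true.
(c) site inspected — fails.
So (2) is not satisfied (T AND T AND F).
(3) own property — not met.
So Overall is not satisfied (F OR F OR F).
Exception (≤ 6 hrs duration) — not satisfied.
Result: main false OR exception false → false.

No — unlawful.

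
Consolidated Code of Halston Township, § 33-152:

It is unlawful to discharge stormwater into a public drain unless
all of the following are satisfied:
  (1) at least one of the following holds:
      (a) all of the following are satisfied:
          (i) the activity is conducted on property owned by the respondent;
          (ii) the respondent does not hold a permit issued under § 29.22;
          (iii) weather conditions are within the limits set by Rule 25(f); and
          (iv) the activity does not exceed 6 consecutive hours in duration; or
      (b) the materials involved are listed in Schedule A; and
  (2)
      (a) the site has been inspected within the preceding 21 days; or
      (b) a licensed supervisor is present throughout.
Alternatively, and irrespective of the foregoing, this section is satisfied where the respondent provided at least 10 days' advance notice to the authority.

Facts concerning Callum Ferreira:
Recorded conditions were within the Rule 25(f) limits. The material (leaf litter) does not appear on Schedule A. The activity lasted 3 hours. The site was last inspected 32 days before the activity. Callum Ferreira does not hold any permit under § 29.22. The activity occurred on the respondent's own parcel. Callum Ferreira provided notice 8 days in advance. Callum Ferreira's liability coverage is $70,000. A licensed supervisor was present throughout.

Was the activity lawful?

(i) own property — holds.
(ii) not (holds permit) — met.
(iii) weather ok — satisfied.
(iv) ≤ 6 hrs duration — satisfied.
(a) = T AND T AND T AND T = true.
(b) Schedule A material — not satisfied.
So (1) is satisfied (T OR F).
(a) site inspected — not satisfied.
(b) supervisor present — holds.
(2) = F OR T = true.
Overall: T AND T → true.
Exception (≥10 days' notice) — not satisfied.
Result: main true OR exception false → true.

Yes — lawful.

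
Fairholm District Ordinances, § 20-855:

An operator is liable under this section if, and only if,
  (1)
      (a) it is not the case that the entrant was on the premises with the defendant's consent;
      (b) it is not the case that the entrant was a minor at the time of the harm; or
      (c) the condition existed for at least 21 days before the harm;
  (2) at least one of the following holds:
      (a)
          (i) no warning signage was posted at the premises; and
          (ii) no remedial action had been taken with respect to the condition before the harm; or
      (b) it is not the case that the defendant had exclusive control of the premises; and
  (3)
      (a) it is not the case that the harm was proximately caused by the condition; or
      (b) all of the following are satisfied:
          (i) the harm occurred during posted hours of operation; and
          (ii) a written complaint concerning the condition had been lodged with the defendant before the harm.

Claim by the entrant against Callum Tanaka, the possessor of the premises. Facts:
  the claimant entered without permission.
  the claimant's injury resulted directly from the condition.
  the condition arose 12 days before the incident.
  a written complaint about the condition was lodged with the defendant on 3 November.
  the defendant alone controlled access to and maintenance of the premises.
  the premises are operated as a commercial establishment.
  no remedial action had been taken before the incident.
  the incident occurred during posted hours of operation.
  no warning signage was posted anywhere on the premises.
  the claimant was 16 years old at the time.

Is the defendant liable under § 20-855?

Yes — liable.

(a) not (consent to enter) — met.
(b) not (entrant a minor) — fails.
(c) condition ≥21 days old — not met.
So (1) is satisfied (T OR F OR F).
(i) no signage posted — met.
(ii) no remedial action — satisfied.
(a) = T AND T = true.
(b) not (exclusive control) — not satisfied.
(2) = T OR F = true.
(a) not (proximate cause) — fails.
(i) during posted hours — satisfied.
(ii) complaint lodged — satisfied.
So (b) is satisfied (T AND T).
(3) = F OR T = true.
Overall: T AND T AND T → true.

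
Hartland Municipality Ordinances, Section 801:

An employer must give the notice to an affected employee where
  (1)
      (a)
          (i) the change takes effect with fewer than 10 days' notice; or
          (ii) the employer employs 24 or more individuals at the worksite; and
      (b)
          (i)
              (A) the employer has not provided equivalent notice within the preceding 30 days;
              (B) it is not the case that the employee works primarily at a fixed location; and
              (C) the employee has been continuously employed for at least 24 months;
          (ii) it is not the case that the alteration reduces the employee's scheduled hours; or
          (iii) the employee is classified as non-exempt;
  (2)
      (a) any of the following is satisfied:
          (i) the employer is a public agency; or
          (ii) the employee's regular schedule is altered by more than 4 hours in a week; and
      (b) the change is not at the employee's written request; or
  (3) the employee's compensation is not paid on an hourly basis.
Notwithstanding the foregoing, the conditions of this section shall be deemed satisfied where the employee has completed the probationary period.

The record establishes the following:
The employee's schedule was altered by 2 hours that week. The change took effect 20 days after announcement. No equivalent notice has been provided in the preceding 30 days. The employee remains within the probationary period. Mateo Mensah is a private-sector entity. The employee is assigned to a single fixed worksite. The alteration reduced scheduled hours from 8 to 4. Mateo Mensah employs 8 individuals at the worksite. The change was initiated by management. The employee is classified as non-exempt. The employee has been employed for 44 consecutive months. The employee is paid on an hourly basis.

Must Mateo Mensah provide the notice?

(i) < 10 days' notice — fails.
(ii) ≥ 24 at site — fails.
(a): F OR F → false.
(A) no recent notice — satisfied.
(B) not (fixed location) — fails.
(C) tenure ≥ 24 mo. — holds.
So (i) is not satisfied (T AND F AND T).
(ii) not (hours reduced) — not met.
(iii) non-exempt — met.
So (b) is satisfied (F OR F OR T).
(1): F AND T → false.
(i) public agency — not met.
(ii) schedule shift > 4h — fails.
So (a) is not satisfied (F OR F).
(b) not employee-requested — holds.
(2) = F AND T = false.
(3) not (hourly-paid) — not met.
Overall = F OR F OR F = false.
Exception (past probation) — not satisfied.
Result: main false OR exception false → false.

No — not required.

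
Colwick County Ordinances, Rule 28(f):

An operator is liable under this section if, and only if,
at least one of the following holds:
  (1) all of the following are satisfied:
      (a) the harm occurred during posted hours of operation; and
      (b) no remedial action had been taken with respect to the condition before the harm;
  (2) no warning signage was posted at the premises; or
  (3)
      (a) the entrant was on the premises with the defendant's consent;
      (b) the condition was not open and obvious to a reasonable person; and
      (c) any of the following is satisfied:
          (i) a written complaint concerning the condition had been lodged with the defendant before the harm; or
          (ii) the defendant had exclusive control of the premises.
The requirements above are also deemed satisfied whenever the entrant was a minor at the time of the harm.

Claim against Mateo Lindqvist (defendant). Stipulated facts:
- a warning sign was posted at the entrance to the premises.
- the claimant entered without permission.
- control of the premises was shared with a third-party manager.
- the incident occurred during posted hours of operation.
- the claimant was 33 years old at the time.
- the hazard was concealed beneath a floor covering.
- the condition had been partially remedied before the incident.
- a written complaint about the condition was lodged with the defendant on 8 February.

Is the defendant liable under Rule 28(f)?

(a) during posted hours — satisfied.
(b) no remedial action — not satisfied.
(1): T AND F → false.
(2) no signage posted — fails.
(a) consent to enter — not satisfied.
(b) not open/obvious — holds.
(i) complaint lodged — holds.
(ii) exclusive control — not satisfied.
(c): T OR F → true.
(3) = F AND T AND T = false.
Overall: F OR F OR F → false.
Exception (entrant a minor) — not satisfied.
Result: main false OR exception false → false.

No — not liable.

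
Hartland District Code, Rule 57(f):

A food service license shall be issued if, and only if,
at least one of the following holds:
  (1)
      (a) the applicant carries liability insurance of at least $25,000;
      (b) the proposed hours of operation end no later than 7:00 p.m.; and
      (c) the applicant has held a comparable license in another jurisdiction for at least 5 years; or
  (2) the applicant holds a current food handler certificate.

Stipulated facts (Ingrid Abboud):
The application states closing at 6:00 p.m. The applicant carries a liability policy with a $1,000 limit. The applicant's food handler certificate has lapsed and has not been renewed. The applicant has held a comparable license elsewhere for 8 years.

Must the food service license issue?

(a) insurance ≥ $25,000 — not met.
(b) closes by 7 p.m. — met.
(c) prior license ≥ 5 yr — satisfied.
So (1) is not satisfied (F AND T AND T).
(2) food handler cert. — fails.
So Overall is not satisfied (F OR F).

No — denied.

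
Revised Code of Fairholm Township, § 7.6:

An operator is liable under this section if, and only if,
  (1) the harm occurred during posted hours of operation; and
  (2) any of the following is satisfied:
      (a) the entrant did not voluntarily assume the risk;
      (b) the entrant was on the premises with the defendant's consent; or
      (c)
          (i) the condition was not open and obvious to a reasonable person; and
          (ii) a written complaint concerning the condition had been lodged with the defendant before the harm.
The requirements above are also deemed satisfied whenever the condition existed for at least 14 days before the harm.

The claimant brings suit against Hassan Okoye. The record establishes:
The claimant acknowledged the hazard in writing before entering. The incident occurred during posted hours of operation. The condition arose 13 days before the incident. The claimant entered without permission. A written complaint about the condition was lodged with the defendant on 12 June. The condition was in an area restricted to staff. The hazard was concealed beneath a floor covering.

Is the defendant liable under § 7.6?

(1) during posted hours — satisfied.
(a) no assumed risk — not satisfied.
(b) consent to enter — not met.
(i) not open/obvious — holds.
(ii) complaint lodged — holds.
(c) = T AND T = true.
(2) = F OR F OR T = true.
Overall: T AND T → true.
Exception (condition ≥14 days old) — not satisfied.
Result: main true OR exception false → true.

Yes — liable.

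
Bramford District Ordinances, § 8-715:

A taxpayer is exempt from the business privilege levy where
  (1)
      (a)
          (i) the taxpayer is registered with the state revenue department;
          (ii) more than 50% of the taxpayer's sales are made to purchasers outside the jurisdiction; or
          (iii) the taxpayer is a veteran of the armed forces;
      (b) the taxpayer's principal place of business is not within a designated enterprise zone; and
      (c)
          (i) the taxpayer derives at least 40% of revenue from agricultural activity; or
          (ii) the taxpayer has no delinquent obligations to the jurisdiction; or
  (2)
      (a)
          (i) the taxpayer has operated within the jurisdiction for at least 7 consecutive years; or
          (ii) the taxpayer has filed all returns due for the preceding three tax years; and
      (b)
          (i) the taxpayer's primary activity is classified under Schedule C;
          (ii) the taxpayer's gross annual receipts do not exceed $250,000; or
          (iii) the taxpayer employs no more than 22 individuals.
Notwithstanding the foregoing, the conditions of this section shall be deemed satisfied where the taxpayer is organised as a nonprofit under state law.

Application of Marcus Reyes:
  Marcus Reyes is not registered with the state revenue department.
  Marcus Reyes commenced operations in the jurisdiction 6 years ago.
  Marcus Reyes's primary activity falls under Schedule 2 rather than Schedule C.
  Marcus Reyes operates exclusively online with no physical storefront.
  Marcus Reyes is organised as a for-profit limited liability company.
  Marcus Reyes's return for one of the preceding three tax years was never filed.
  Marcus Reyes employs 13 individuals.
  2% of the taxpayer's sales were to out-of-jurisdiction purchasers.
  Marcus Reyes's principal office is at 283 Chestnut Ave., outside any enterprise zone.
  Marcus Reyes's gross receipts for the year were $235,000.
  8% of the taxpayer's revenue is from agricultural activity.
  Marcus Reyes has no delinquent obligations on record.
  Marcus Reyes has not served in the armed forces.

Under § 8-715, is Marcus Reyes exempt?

(i) state-registered — fails.
(ii) >50% out-of-jur. sales — not satisfied.
(iii) veteran — fails.
(a) = F OR F OR F = false.
(b) not (in enterprise zone) — satisfied.
(i) ≥40% agricultural — fails.
(ii) no delinquency — met.
(c): F OR T → true.
(1) = F AND T AND T = false.
(i) ≥ 7 yrs in jurisdiction — not satisfied.
(ii) returns current — not satisfied.
(a): F OR F → false.
(i) Schedule C activity — fails.
(ii) receipts ≤ $250,000 — holds.
(iii) ≤ 22 employees — satisfied.
(b): F OR T OR T → true.
So (2) is not satisfied (F AND T).
Overall: F OR F → false.
Exception (nonprofit) — not satisfied.
Result: main false OR exception false → false.

No — not exempt.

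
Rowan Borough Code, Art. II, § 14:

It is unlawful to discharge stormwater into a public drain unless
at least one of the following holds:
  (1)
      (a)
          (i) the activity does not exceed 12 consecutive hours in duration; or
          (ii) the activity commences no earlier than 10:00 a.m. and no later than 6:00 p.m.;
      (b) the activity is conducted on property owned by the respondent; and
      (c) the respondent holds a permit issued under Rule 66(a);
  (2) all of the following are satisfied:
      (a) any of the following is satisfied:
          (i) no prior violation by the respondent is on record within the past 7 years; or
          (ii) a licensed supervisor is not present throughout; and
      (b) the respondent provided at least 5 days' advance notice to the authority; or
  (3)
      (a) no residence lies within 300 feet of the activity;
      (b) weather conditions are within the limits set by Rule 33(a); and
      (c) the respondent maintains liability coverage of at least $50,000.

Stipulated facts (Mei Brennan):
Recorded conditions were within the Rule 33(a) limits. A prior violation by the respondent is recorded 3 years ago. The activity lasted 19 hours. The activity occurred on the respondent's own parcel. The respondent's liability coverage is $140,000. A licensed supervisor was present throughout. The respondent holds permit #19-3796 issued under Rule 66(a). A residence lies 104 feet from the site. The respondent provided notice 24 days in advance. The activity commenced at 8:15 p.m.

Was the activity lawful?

(i) ≤ 12 hrs duration — not met.
(ii) start within hours — not satisfied.
(a) = F OR F = false.
(b) own property — satisfied.
(c) holds permit — met.
So (1) is not satisfied (F AND T AND T).
(i) no prior violation — fails.
(ii) not (supervisor present) — fails.
So (a) is not satisfied (F OR F).
(b) ≥5 days' notice — holds.
(2) = F AND T = false.
(a) no residence in 300 ft — not met.
(b) weather ok — holds.
(c) coverage ≥ $50,000 — met.
(3): F AND T AND T → false.
So Overall is not satisfied (F OR F OR F).

No — unlawful.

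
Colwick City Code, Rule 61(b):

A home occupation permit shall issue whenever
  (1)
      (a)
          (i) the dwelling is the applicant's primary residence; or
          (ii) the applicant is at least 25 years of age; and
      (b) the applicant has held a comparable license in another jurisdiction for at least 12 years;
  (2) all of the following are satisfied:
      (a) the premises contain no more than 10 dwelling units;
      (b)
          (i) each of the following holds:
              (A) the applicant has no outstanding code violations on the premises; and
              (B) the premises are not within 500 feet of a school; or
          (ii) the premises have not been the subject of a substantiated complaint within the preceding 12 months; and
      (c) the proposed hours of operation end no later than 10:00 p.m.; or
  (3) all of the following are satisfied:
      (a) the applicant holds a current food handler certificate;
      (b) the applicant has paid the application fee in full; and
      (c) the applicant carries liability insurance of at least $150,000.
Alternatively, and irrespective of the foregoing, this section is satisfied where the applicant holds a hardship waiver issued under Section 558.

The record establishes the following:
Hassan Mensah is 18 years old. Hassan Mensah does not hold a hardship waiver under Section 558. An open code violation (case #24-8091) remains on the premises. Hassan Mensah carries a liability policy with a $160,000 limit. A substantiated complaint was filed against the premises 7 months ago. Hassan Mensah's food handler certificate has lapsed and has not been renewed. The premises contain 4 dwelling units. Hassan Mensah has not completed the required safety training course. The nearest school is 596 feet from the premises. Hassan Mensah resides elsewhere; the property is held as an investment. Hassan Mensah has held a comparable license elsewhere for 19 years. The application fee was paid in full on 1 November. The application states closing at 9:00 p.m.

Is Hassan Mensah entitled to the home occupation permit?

(i) primary residence — not satisfied.
(ii) age ≥ 25 — not satisfied.
So (a) is not satisfied (F OR F).
(b) prior license ≥ 12 yr — met.
(1): F AND T → false.
(a) ≤ 10 units — satisfied.
(A) no code violations — fails.
(B) ≥500 ft from school — satisfied.
(i) = F AND T = false.
(ii) no complaint in 12 mo. — not satisfied.
(b) = F OR F = false.
(c) closes by 10 p.m. — met.
(2): T AND F AND T → false.
(a) food handler cert. — not satisfied.
(b) fee paid — holds.
(c) insurance ≥ $150,000 — satisfied.
So (3) is not satisfied (F AND T AND T).
Overall: F OR F OR F → false.
Exception (hardship waiver) — not satisfied.
Result: main false OR exception false → false.

No — denied.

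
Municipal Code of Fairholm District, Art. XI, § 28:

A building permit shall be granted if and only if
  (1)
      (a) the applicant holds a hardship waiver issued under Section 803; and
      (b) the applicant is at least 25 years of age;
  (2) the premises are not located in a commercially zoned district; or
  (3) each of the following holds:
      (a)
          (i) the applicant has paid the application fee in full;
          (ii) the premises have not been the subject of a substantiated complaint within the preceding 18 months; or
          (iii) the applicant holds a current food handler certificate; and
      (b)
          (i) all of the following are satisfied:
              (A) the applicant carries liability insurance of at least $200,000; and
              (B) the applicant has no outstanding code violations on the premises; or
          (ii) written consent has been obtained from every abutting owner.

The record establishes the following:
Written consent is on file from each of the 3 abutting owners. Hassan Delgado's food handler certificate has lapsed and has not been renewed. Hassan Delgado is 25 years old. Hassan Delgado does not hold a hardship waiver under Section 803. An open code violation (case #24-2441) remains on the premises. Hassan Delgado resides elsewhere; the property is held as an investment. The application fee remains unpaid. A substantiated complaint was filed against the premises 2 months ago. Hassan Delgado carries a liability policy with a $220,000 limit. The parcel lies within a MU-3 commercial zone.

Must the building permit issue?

No — denied.

(a) hardship waiver — fails.
(b) age ≥ 25 — holds.
(1) = F AND T = false.
(2) not (commercially zoned) — fails.
(i) fee paid — not met.
(ii) no complaint in 18 mo. — fails.
(iii) food handler cert. — not met.
(a) = F OR F OR F = false.
(A) insurance ≥ $200,000 — holds.
(B) no code violations — not satisfied.
So (i) is not satisfied (T AND F).
(ii) all abutters consent — holds.
(b) = F OR T = true.
So (3) is not satisfied (F AND T).
So Overall is not satisfied (F OR F OR F).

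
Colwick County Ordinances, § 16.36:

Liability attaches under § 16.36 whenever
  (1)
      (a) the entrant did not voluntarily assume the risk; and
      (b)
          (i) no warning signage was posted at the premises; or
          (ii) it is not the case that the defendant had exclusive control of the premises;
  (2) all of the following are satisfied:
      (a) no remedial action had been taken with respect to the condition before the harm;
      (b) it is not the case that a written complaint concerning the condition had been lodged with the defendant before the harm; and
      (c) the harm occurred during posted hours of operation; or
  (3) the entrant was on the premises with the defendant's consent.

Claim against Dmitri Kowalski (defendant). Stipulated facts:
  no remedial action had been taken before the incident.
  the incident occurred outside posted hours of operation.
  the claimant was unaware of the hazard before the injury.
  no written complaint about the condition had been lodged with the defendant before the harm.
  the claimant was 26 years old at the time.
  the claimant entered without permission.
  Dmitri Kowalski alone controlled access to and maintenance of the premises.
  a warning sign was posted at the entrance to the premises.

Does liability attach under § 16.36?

(a) no assumed risk — holds.
(i) no signage posted — fails.
(ii) not (exclusive control) — not met.
(b) = F OR F = false.
So (1) is not satisfied (T AND F).
(a) no remedial action — holds.
(b) not (complaint lodged) — met.
(c) during posted hours — not satisfied.
So (2) is not satisfied (T AND T AND F).
(3) consent to enter — fails.
Overall = F OR F OR F = false.

No — not liable.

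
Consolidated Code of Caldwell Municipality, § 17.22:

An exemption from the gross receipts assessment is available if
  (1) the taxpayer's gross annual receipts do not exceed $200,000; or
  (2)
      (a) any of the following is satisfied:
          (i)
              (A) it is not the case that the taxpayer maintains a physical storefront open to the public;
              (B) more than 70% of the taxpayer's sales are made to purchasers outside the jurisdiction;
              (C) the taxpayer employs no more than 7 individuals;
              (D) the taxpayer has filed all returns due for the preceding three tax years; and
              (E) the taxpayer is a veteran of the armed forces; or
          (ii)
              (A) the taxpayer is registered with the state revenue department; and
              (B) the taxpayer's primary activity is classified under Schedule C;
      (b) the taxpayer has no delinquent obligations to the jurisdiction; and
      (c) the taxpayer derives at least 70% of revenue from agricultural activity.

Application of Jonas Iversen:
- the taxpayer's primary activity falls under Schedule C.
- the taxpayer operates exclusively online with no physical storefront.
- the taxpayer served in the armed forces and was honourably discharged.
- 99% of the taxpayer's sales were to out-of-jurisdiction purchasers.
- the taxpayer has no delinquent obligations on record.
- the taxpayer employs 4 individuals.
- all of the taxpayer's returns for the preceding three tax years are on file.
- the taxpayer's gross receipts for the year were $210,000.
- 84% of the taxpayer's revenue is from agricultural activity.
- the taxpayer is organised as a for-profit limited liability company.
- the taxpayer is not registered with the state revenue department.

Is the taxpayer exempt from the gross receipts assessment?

(1) receipts ≤ $200,000 — not satisfied.
(A) not (has storefront) — holds.
(B) >70% out-of-jur. sales — satisfied.
(C) ≤ 7 employees — satisfied.
(D) returns current — satisfied.
(E) veteran — holds.
(i): T AND T AND T AND T AND T → true.
(A) state-registered — not met.
(B) Schedule C activity — holds.
(ii) = F AND T = false.
(a): T OR F → true.
(b) no delinquency — satisfied.
(c) ≥70% agricultural — met.
(2) = T AND T AND T = true.
Overall: F OR T → true.

Yes — exempt.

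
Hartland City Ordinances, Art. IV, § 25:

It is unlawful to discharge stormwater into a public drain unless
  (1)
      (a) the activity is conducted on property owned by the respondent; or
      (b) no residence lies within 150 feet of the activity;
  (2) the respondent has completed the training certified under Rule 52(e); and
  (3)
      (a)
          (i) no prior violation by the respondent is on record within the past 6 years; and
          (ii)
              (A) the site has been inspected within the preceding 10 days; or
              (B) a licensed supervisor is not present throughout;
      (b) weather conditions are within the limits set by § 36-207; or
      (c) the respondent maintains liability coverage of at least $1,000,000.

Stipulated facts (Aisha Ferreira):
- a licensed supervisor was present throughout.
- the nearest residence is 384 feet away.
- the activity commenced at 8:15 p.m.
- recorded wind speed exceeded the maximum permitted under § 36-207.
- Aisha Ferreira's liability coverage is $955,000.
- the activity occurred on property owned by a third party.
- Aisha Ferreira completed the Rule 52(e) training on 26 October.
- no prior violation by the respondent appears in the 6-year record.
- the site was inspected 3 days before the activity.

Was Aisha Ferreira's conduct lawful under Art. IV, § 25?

Yes — lawful.

(a) own property — fails.
(b) no residence in 150 ft — met.
(1) = F OR T = true.
(2) training certified — satisfied.
(i) no prior violation — satisfied.
(A) site inspected — satisfied.
(B) not (supervisor present) — not met.
(ii): T OR F → true.
(a) = T AND T = true.
(b) weather ok — not met.
(c) coverage ≥ $1,000,000 — not satisfied.
(3) = T OR F OR F = true.
Overall = T AND T AND T = true.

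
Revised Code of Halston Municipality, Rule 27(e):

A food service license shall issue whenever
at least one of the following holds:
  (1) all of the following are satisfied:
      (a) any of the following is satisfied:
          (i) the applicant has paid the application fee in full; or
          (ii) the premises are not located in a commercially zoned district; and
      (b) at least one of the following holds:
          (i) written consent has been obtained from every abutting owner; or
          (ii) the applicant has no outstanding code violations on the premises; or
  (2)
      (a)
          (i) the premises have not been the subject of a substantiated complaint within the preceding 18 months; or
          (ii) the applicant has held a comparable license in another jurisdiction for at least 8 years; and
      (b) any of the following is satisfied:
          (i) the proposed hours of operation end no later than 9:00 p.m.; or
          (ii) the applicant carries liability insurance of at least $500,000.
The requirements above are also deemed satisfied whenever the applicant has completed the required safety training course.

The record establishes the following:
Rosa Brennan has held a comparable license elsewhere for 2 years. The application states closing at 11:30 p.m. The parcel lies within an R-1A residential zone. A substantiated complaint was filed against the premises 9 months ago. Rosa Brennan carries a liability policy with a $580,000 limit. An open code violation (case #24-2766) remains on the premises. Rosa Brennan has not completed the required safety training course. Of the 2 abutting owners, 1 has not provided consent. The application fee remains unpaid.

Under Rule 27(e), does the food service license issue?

No — denied.

(i) fee paid — fails.
(ii) not (commercially zoned) — met.
(a): F OR T → true.
(i) all abutters consent — fails.
(ii) no code violations — fails.
(b) = F OR F = false.
(1) = T AND F = false.
(i) no complaint in 18 mo. — not met.
(ii) prior license ≥ 8 yr — fails.
(a) = F OR F = false.
(i) closes by 9 p.m. — fails.
(ii) insurance ≥ $500,000 — satisfied.
(b): F OR T → true.
So (2) is not satisfied (F AND T).
Overall = F OR F = false.
Exception (safety training) — not satisfied.
Result: main false OR exception false → false.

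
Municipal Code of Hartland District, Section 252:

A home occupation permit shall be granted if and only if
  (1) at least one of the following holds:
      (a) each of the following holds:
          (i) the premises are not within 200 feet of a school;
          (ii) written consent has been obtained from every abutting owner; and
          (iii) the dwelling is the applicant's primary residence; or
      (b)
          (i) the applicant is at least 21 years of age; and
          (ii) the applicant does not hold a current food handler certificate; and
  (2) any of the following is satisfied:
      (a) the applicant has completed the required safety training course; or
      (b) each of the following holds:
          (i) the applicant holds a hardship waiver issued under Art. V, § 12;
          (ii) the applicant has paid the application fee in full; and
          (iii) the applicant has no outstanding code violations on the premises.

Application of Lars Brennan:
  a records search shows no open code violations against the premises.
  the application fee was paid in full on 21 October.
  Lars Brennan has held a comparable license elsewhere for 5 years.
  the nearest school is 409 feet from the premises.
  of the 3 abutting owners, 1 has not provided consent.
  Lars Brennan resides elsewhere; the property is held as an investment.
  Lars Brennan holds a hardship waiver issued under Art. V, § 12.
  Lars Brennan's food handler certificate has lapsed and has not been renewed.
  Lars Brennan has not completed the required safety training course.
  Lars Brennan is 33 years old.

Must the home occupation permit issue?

Yes — granted.

(i) ≥200 ft from school — holds.
(ii) all abutters consent — fails.
(iii) primary residence — fails.
(a): T AND F AND F → false.
(i) age ≥ 21 — holds.
(ii) not (food handler cert.) — satisfied.
(b) = T AND T = true.
(1) = F OR T = true.
(a) safety training — not satisfied.
(i) hardship waiver — satisfied.
(ii) fee paid — holds.
(iii) no code violations — satisfied.
So (b) is satisfied (T AND T AND T).
(2): F OR T → true.
Overall = T AND T = true.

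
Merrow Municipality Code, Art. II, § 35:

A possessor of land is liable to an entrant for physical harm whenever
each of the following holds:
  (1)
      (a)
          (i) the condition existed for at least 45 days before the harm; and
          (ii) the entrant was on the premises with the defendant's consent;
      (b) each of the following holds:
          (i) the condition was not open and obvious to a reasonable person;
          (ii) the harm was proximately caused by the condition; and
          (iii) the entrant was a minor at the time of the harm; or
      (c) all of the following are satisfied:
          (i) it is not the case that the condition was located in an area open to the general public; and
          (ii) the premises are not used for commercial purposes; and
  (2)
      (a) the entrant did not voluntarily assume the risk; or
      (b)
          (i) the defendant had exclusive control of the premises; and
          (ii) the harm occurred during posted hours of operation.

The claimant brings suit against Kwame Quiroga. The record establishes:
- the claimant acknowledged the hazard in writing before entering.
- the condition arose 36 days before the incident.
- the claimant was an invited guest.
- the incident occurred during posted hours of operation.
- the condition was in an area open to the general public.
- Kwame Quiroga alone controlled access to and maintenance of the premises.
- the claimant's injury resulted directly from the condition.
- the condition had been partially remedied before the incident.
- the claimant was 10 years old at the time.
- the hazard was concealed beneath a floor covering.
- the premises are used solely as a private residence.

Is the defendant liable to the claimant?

Yes — liable.

(i) condition ≥45 days old — not met.
(ii) consent to enter — met.
(a): F AND T → false.
(i) not open/obvious — met.
(ii) proximate cause — satisfied.
(iii) entrant a minor — satisfied.
(b): T AND T AND T → true.
(i) not (public area) — not satisfied.
(ii) not (commercial use) — satisfied.
(c): F AND T → false.
(1) = F OR T OR F = true.
(a) no assumed risk — not satisfied.
(i) exclusive control — satisfied.
(ii) during posted hours — holds.
(b): T AND T → true.
So (2) is satisfied (F OR T).
Overall = T AND T = true.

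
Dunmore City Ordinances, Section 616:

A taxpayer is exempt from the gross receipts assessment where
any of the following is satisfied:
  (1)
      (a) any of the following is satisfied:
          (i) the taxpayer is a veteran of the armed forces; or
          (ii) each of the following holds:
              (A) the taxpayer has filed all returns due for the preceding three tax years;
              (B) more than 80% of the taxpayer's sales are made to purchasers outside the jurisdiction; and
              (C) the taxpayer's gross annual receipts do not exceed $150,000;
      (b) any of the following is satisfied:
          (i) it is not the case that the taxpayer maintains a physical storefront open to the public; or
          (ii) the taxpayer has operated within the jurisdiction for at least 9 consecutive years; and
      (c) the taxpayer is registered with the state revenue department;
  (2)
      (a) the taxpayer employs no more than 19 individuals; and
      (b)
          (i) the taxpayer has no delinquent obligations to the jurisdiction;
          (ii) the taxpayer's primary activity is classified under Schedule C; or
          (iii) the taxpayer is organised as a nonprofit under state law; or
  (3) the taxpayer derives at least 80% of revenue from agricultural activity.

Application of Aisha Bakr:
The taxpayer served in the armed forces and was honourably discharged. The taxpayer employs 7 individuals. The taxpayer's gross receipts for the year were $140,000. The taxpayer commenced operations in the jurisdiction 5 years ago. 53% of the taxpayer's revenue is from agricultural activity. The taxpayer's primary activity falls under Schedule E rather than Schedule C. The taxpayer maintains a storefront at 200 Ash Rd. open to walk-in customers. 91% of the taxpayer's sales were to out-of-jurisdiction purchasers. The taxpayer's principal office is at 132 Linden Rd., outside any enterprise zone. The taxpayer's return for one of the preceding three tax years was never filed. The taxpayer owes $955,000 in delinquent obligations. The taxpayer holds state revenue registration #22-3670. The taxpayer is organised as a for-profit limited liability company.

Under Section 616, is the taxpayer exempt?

No — not exempt.

(i) veteran — holds.
(A) returns current — not satisfied.
(B) >80% out-of-jur. sales — holds.
(C) receipts ≤ $150,000 — met.
(ii): F AND T AND T → false.
(a) = T OR F = true.
(i) not (has storefront) — not met.
(ii) ≥ 9 yrs in jurisdiction — not met.
(b) = F OR F = false.
(c) state-registered — satisfied.
So (1) is not satisfied (T AND F AND T).
(a) ≤ 19 employees — met.
(i) no delinquency — not met.
(ii) Schedule C activity — not satisfied.
(iii) nonprofit — not met.
(b): F OR F OR F → false.
(2) = T AND F = false.
(3) ≥80% agricultural — not satisfied.
Overall: F OR F OR F → false.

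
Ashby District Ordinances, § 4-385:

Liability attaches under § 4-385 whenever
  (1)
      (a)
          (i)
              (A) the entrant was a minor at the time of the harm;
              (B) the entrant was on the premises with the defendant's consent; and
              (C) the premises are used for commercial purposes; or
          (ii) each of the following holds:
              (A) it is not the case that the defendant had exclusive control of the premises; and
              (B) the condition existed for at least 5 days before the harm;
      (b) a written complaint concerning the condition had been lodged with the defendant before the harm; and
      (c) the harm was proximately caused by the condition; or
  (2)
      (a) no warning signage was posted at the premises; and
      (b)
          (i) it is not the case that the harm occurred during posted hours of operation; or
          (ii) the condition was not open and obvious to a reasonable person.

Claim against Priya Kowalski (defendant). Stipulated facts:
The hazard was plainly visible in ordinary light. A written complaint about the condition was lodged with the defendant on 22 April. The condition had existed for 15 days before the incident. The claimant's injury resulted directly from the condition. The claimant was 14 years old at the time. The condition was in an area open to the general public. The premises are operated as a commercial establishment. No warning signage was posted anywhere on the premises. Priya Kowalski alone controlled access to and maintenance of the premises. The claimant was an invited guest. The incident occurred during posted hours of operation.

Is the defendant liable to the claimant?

(A) entrant a minor — holds.
(B) consent to enter — holds.
(C) commercial use — met.
(i): T AND T AND T → true.
(A) not (exclusive control) — not met.
(B) condition ≥5 days old — met.
(ii) = F AND T = false.
So (a) is satisfied (T OR F).
(b) complaint lodged — met.
(c) proximate cause — satisfied.
(1): T AND T AND T → true.
(a) no signage posted — holds.
(i) not (during posted hours) — fails.
(ii) not open/obvious — not satisfied.
(b) = F OR F = false.
(2) = T AND F = false.
Overall: T OR F → true.

Yes — liable.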